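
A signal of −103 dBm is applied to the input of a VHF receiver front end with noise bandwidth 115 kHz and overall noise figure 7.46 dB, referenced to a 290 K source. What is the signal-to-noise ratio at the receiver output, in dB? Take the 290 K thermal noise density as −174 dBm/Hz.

12.9 dB

Noise floor: N = −174 + 10 log₁₀(B) + NF
10 log₁₀(1.15×10⁵) = 50.61 dB
N = −174 + 50.61 + 7.46 = −115.93 dBm
SNR = P_sig − N = −103 − (−115.93) = 12.93 dB → 12.9 dB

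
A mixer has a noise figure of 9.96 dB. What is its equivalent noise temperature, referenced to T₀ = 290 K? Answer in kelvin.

2583 K

F = 10^(9.96/10) = 9.90832
T_e = (F − 1)·T₀ = (9.90832 − 1) × 290 = 2583 K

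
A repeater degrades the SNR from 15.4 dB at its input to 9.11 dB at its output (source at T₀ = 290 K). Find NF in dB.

NF (dB) = SNR_in(dB) − SNR_out(dB) when the source is at T₀
NF = 15.4 − 9.11 = 6.29 dB

6.29 dB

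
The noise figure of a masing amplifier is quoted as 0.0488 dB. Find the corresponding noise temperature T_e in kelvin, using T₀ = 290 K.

F = 10^(0.0488/10) = 1.0113
T_e = (F − 1)·T₀ = (1.0113 − 1) × 290 = 3.28 K

3.28 K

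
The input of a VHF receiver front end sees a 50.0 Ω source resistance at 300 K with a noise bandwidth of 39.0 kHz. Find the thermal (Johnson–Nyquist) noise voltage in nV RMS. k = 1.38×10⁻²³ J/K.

180 nV

V_n = √(4kTRB)
4kTRB = 4 × 1.38×10⁻²³ × 300 × 5.00×10¹ × 3.90×10⁴ = 3.23×10⁻¹⁴ V²
V_n = √(3.23×10⁻¹⁴) = 1.80×10⁻⁷ V = 180 nV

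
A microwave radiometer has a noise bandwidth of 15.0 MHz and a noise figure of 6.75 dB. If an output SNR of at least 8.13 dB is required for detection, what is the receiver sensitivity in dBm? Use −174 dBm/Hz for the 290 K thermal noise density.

Sensitivity = −174 + 10 log₁₀(B) + NF + SNR_min
= −174 + 71.76 + 6.75 + 8.13
= −87.36 dBm → −87.4 dBm

−87.4 dBm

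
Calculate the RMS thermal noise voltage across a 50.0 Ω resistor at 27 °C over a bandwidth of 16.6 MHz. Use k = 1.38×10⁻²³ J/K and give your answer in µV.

T = 27 °C + 273.15 = 300.15 K
V_n = √(4kTRB)
4kTRB = 4 × 1.38×10⁻²³ × 300.15 × 5.00×10¹ × 1.66×10⁷ = 1.38×10⁻¹¹ V²
V_n = √(1.38×10⁻¹¹) = 3.71×10⁻⁶ V = 3.71 µV

3.71 µV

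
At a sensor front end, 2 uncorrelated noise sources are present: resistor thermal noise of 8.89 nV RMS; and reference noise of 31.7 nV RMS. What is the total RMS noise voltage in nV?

Uncorrelated sources add in power (mean-square): V_tot = √(ΣV_i²)
V_tot = √[(8.89×10⁻⁹)² + (3.17×10⁻⁸)²] = 3.29×10⁻⁸ V = 32.9 nV

32.9 nV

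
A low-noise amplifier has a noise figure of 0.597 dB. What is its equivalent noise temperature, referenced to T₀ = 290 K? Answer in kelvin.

42.7 K

F = 10^(0.597/10) = 1.14736
T_e = (F − 1)·T₀ = (1.14736 − 1) × 290 = 42.7 K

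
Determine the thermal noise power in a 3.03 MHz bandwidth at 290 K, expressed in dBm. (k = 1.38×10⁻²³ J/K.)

P_n = kTB = 1.38×10⁻²³ × 290 × 3.03×10⁶ = 1.21×10⁻¹⁴ W
In dBm: 10 log₁₀(1.21×10⁻¹⁴ / 10⁻³) = −109.2 dBm

−109.2 dBm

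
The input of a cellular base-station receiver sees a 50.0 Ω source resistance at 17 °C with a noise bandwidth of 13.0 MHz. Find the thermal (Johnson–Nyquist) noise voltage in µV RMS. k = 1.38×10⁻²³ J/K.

3.23 µV

T = 17 °C + 273.15 = 290.15 K
V_n = √(4kTRB)
4kTRB = 4 × 1.38×10⁻²³ × 290.15 × 5.00×10¹ × 1.30×10⁷ = 1.04×10⁻¹¹ V²
V_n = √(1.04×10⁻¹¹) = 3.23×10⁻⁶ V = 3.23 µV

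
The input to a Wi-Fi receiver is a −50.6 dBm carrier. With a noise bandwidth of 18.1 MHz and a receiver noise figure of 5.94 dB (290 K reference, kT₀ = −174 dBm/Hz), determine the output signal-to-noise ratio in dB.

44.9 dB

Noise floor: N = −174 + 10 log₁₀(B) + NF
10 log₁₀(1.81×10⁷) = 72.58 dB
N = −174 + 72.58 + 5.94 = −95.48 dBm
SNR = P_sig − N = −50.6 − (−95.48) = 44.88 dB → 44.9 dB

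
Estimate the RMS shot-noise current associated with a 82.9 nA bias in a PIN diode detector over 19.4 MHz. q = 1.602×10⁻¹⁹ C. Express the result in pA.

718 pA

I_n = √(2qI·B)
2qI·B = 2 × 1.602×10⁻¹⁹ × 8.29×10⁻⁸ × 1.94×10⁷ = 5.15×10⁻¹⁹ A²
I_n = √(5.15×10⁻¹⁹) = 7.18×10⁻¹⁰ A = 718 pA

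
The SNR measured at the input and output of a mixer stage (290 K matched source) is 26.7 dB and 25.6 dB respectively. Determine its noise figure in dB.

1.1 dB

NF (dB) = SNR_in(dB) − SNR_out(dB) when the source is at T₀
NF = 26.7 − 25.6 = 1.1 dB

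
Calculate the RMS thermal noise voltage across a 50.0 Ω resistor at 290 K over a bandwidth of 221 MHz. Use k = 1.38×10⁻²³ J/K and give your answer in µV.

13.3 µV

V_n = √(4kTRB)
4kTRB = 4 × 1.38×10⁻²³ × 290 × 5.00×10¹ × 2.21×10⁸ = 1.77×10⁻¹⁰ V²
V_n = √(1.77×10⁻¹⁰) = 1.33×10⁻⁵ V = 13.3 µV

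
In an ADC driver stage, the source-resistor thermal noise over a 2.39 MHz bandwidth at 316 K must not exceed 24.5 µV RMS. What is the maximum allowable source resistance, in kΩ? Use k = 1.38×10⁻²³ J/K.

14.4 kΩ

Johnson–Nyquist: V_n = √(4kTRB) ⇒ R = V_n² / (4kTB)
4kTB = 4 × 1.38×10⁻²³ × 316 × 2.39×10⁶ = 4.17×10⁻¹⁴
R = (2.45×10⁻⁵)² / 4.17×10⁻¹⁴ = 1.44×10⁴ Ω = 14.4 kΩ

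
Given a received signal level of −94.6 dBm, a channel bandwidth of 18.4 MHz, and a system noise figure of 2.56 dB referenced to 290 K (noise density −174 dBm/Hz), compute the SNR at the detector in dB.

Noise floor: N = −174 + 10 log₁₀(B) + NF
10 log₁₀(1.84×10⁷) = 72.65 dB
N = −174 + 72.65 + 2.56 = −98.79 dBm
SNR = P_sig − N = −94.6 − (−98.79) = 4.19 dB → 4.2 dB

4.2 dB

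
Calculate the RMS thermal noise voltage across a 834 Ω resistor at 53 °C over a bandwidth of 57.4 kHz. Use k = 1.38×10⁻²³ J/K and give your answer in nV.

928 nV

T = 53 °C + 273.15 = 326.15 K
V_n = √(4kTRB)
4kTRB = 4 × 1.38×10⁻²³ × 326.15 × 8.34×10² × 5.74×10⁴ = 8.62×10⁻¹³ V²
V_n = √(8.62×10⁻¹³) = 9.28×10⁻⁷ V = 928 nV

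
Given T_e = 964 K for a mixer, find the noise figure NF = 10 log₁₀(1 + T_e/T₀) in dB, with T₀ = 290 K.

6.36 dB

F = 1 + T_e/T₀ = 1 + 964/290 = 4.32414
NF = 10 log₁₀(4.32414) = 6.36 dB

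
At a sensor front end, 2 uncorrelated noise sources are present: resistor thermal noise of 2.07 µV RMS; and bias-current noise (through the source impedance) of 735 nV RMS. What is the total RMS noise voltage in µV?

Uncorrelated sources add in power (mean-square): V_tot = √(ΣV_i²)
V_tot = √[(2.07×10⁻⁶)² + (7.35×10⁻⁷)²] = 2.20×10⁻⁶ V = 2.20 µV

2.20 µV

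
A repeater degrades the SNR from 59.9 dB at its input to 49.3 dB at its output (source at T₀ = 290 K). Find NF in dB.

NF (dB) = SNR_in(dB) − SNR_out(dB) when the source is at T₀
NF = 59.9 − 49.3 = 10.6 dB

10.6 dB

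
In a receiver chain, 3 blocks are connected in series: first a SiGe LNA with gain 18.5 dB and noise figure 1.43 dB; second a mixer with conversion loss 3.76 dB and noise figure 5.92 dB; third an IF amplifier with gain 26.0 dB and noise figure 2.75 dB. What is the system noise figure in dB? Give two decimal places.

1.65 dB

Convert to linear (a loss of L dB is a gain of −L dB): F_i = 10^(NF_i/10), G_i = 10^(G_i,dB/10)
  Stage 1: F_1 = 10^(1.43/10) = 1.390, G_1 = 10^(18.5/10) = 70.79
  Stage 2: F_2 = 10^(5.92/10) = 3.908, G_2 = 10^(−3.76/10) = 0.4207
  Stage 3: F_3 = 10^(2.75/10) = 1.884, G_3 = 10^(26.0/10) = 398.1
Friis cascade:
  F = 1.390 + (3.908 − 1)/70.79 + (1.884 − 1)/29.79 = 1.461
NF = 10 log₁₀(1.461) = 1.65 dB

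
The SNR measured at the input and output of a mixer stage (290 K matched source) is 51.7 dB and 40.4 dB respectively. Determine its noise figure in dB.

11.3 dB

NF (dB) = SNR_in(dB) − SNR_out(dB) when the source is at T₀
NF = 51.7 − 40.4 = 11.3 dB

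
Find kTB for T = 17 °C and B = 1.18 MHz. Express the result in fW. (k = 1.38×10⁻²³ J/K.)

4.72 fW

T = 17 °C + 273.15 = 290.15 K
P_n = kTB = 1.38×10⁻²³ × 290.15 × 1.18×10⁶ = 4.72×10⁻¹⁵ W = 4.72 fW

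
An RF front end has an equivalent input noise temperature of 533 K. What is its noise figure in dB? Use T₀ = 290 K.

F = 1 + T_e/T₀ = 1 + 533/290 = 2.83793
NF = 10 log₁₀(2.83793) = 4.53 dB

4.53 dB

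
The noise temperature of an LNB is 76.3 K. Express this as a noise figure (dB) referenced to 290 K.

1.01 dB

F = 1 + T_e/T₀ = 1 + 76.3/290 = 1.2631
NF = 10 log₁₀(1.2631) = 1.01 dB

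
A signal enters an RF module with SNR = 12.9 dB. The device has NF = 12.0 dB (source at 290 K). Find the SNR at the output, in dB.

0.9 dB

By definition F = SNR_in/SNR_out, so in dB: SNR_out = SNR_in − NF
SNR_out = 12.9 − 12.0 = 0.9 dB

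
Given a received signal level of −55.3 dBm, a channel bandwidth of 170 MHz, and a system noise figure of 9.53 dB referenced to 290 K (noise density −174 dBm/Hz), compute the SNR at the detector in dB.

26.9 dB

Noise floor: N = −174 + 10 log₁₀(B) + NF
10 log₁₀(1.70×10⁸) = 82.3 dB
N = −174 + 82.3 + 9.53 = −82.17 dBm
SNR = P_sig − N = −55.3 − (−82.17) = 26.87 dB → 26.9 dB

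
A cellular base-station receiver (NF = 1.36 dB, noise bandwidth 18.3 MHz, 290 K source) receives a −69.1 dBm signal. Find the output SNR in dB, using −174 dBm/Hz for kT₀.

30.9 dB

Noise floor: N = −174 + 10 log₁₀(B) + NF
10 log₁₀(1.83×10⁷) = 72.62 dB
N = −174 + 72.62 + 1.36 = −100.02 dBm
SNR = P_sig − N = −69.1 − (−100.02) = 30.92 dB → 30.9 dB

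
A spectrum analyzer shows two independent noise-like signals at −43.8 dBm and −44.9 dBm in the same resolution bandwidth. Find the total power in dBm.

Convert to linear, add, convert back:
P₁ = 4.17×10⁻⁸ W, P₂ = 3.24×10⁻⁸ W
P_tot = 7.40×10⁻⁸ W → 10 log₁₀(P_tot / 10⁻³) = −41.3 dBm

−41.3 dBm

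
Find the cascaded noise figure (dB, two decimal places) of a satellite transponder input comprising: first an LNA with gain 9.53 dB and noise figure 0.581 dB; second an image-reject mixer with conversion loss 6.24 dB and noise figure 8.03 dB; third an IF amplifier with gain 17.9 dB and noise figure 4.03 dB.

3.90 dB

Convert to linear (a loss of L dB is a gain of −L dB): F_i = 10^(NF_i/10), G_i = 10^(G_i,dB/10)
  Stage 1: F_1 = 10^(0.581/10) = 1.143, G_1 = 10^(9.53/10) = 8.974
  Stage 2: F_2 = 10^(8.03/10) = 6.353, G_2 = 10^(−6.24/10) = 0.2377
  Stage 3: F_3 = 10^(4.03/10) = 2.529, G_3 = 10^(17.9/10) = 61.66
Friis cascade:
  F = 1.143 + (6.353 − 1)/8.974 + (2.529 − 1)/2.133 = 2.457
NF = 10 log₁₀(2.457) = 3.90 dB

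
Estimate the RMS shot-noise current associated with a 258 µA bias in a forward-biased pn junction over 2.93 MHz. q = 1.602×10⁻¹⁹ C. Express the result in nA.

15.6 nA

I_n = √(2qI·B)
2qI·B = 2 × 1.602×10⁻¹⁹ × 2.58×10⁻⁴ × 2.93×10⁶ = 2.42×10⁻¹⁶ A²
I_n = √(2.42×10⁻¹⁶) = 1.56×10⁻⁸ A = 15.6 nA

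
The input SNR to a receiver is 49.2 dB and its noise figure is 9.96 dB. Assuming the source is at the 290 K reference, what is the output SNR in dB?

39.24 dB

By definition F = SNR_in/SNR_out, so in dB: SNR_out = SNR_in − NF
SNR_out = 49.2 − 9.96 = 39.24 dB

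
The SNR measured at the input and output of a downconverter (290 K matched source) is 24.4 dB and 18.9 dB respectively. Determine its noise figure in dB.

5.5 dB

NF (dB) = SNR_in(dB) − SNR_out(dB) when the source is at T₀
NF = 24.4 − 18.9 = 5.5 dB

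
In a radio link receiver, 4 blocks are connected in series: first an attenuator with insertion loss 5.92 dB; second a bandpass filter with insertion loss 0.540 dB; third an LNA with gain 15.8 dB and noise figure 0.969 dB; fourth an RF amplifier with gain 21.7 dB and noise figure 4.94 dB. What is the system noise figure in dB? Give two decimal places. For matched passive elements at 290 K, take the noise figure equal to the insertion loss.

Convert to linear (a loss of L dB is a gain of −L dB): F_i = 10^(NF_i/10), G_i = 10^(G_i,dB/10)
  Stage 1: F_1 = 10^(5.92/10) = 3.908, G_1 = 10^(−5.92/10) = 0.2559
  Stage 2: F_2 = 10^(0.540/10) = 1.132, G_2 = 10^(−0.540/10) = 0.8831
  Stage 3: F_3 = 10^(0.969/10) = 1.250, G_3 = 10^(15.8/10) = 38.02
  Stage 4: F_4 = 10^(4.94/10) = 3.119, G_4 = 10^(21.7/10) = 147.9
Friis cascade:
  F = 3.908 + (1.132 − 1)/0.2559 + (1.250 − 1)/0.2259 + (3.119 − 1)/8.590 = 5.779
NF = 10 log₁₀(5.779) = 7.62 dB

7.62 dB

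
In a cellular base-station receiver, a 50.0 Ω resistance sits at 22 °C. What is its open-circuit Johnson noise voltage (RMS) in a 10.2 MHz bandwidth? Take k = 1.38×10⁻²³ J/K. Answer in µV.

2.88 µV

T = 22 °C + 273.15 = 295.15 K
V_n = √(4kTRB)
4kTRB = 4 × 1.38×10⁻²³ × 295.15 × 5.00×10¹ × 1.02×10⁷ = 8.31×10⁻¹² V²
V_n = √(8.31×10⁻¹²) = 2.88×10⁻⁶ V = 2.88 µV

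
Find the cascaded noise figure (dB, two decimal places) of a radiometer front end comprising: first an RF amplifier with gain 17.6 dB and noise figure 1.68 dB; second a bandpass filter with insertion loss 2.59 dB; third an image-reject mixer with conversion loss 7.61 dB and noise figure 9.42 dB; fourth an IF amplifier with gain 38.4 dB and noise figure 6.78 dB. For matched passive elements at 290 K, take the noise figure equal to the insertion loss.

Convert to linear (a loss of L dB is a gain of −L dB): F_i = 10^(NF_i/10), G_i = 10^(G_i,dB/10)
  Stage 1: F_1 = 10^(1.68/10) = 1.472, G_1 = 10^(17.6/10) = 57.54
  Stage 2: F_2 = 10^(2.59/10) = 1.816, G_2 = 10^(−2.59/10) = 0.5508
  Stage 3: F_3 = 10^(9.42/10) = 8.750, G_3 = 10^(−7.61/10) = 0.1734
  Stage 4: F_4 = 10^(6.78/10) = 4.764, G_4 = 10^(38.4/10) = 6918
Friis cascade:
  F = 1.472 + (1.816 − 1)/57.54 + (8.750 − 1)/31.70 + (4.764 − 1)/5.495 = 2.416
NF = 10 log₁₀(2.416) = 3.83 dB

3.83 dB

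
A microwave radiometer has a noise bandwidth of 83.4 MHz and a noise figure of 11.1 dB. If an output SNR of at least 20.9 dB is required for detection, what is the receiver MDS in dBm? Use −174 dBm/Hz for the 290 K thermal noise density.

Sensitivity = −174 + 10 log₁₀(B) + NF + SNR_min
= −174 + 79.21 + 11.1 + 20.9
= −62.79 dBm → −62.8 dBm

−62.8 dBm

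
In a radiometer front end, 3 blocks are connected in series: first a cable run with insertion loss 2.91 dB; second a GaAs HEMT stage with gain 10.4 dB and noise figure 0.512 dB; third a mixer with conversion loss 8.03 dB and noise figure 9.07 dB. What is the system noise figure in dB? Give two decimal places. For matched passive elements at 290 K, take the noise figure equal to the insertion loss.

5.39 dB

Convert to linear (a loss of L dB is a gain of −L dB): F_i = 10^(NF_i/10), G_i = 10^(G_i,dB/10)
  Stage 1: F_1 = 10^(2.91/10) = 1.954, G_1 = 10^(−2.91/10) = 0.5117
  Stage 2: F_2 = 10^(0.512/10) = 1.125, G_2 = 10^(10.4/10) = 10.96
  Stage 3: F_3 = 10^(9.07/10) = 8.072, G_3 = 10^(−8.03/10) = 0.1574
Friis cascade:
  F = 1.954 + (1.125 − 1)/0.5117 + (8.072 − 1)/5.610 = 3.459
NF = 10 log₁₀(3.459) = 5.39 dB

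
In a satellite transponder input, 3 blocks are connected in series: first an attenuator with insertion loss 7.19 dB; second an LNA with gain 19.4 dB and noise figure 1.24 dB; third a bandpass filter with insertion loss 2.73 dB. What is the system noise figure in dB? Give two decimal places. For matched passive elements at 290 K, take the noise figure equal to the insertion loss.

Convert to linear (a loss of L dB is a gain of −L dB): F_i = 10^(NF_i/10), G_i = 10^(G_i,dB/10)
  Stage 1: F_1 = 10^(7.19/10) = 5.236, G_1 = 10^(−7.19/10) = 0.1910
  Stage 2: F_2 = 10^(1.24/10) = 1.330, G_2 = 10^(19.4/10) = 87.10
  Stage 3: F_3 = 10^(2.73/10) = 1.875, G_3 = 10^(−2.73/10) = 0.5333
Friis cascade:
  F = 5.236 + (1.330 − 1)/0.1910 + (1.875 − 1)/16.63 = 7.019
NF = 10 log₁₀(7.019) = 8.46 dB

8.46 dB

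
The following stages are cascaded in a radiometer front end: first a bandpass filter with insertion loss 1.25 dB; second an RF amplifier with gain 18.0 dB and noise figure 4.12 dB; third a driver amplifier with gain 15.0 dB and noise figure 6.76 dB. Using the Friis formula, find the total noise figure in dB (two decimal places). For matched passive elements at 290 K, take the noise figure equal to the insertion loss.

Convert to linear (a loss of L dB is a gain of −L dB): F_i = 10^(NF_i/10), G_i = 10^(G_i,dB/10)
  Stage 1: F_1 = 10^(1.25/10) = 1.334, G_1 = 10^(−1.25/10) = 0.7499
  Stage 2: F_2 = 10^(4.12/10) = 2.582, G_2 = 10^(18.0/10) = 63.10
  Stage 3: F_3 = 10^(6.76/10) = 4.742, G_3 = 10^(15.0/10) = 31.62
Friis cascade:
  F = 1.334 + (2.582 − 1)/0.7499 + (4.742 − 1)/47.32 = 3.523
NF = 10 log₁₀(3.523) = 5.47 dB

5.47 dB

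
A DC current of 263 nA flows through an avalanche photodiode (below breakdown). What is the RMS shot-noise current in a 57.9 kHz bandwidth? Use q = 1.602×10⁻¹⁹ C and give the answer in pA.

69.8 pA

I_n = √(2qI·B)
2qI·B = 2 × 1.602×10⁻¹⁹ × 2.63×10⁻⁷ × 5.79×10⁴ = 4.88×10⁻²¹ A²
I_n = √(4.88×10⁻²¹) = 6.98×10⁻¹¹ A = 69.8 pA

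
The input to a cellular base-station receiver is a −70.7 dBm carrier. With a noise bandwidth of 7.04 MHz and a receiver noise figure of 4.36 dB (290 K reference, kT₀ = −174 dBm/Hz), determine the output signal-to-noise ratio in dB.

30.5 dB

Noise floor: N = −174 + 10 log₁₀(B) + NF
10 log₁₀(7.04×10⁶) = 68.48 dB
N = −174 + 68.48 + 4.36 = −101.16 dBm
SNR = P_sig − N = −70.7 − (−101.16) = 30.46 dB → 30.5 dB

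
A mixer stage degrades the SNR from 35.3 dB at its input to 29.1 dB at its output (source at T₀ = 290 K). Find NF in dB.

6.2 dB

NF (dB) = SNR_in(dB) − SNR_out(dB) when the source is at T₀
NF = 35.3 − 29.1 = 6.2 dB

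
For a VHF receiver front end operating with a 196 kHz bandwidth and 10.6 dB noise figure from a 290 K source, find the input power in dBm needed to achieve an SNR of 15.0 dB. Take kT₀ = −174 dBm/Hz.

−95.5 dBm

Sensitivity = −174 + 10 log₁₀(B) + NF + SNR_min
= −174 + 52.92 + 10.6 + 15.0
= −95.48 dBm → −95.5 dBm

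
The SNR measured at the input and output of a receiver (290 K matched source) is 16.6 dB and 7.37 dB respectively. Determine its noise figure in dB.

9.23 dB

NF (dB) = SNR_in(dB) − SNR_out(dB) when the source is at T₀
NF = 16.6 − 7.37 = 9.23 dB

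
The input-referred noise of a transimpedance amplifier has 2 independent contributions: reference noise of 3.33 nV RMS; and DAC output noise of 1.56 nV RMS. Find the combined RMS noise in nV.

3.68 nV

Uncorrelated sources add in power (mean-square): V_tot = √(ΣV_i²)
V_tot = √[(3.33×10⁻⁹)² + (1.56×10⁻⁹)²] = 3.68×10⁻⁹ V = 3.68 nV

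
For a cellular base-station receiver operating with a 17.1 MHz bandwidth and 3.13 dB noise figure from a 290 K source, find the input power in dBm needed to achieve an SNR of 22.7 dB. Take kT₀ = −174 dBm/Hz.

Sensitivity = −174 + 10 log₁₀(B) + NF + SNR_min
= −174 + 72.33 + 3.13 + 22.7
= −75.84 dBm → −75.8 dBm

−75.8 dBm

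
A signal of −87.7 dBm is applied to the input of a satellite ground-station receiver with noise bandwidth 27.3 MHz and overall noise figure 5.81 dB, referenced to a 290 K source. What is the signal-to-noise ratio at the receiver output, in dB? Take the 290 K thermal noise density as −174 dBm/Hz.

Noise floor: N = −174 + 10 log₁₀(B) + NF
10 log₁₀(2.73×10⁷) = 74.36 dB
N = −174 + 74.36 + 5.81 = −93.83 dBm
SNR = P_sig − N = −87.7 − (−93.83) = 6.13 dB → 6.1 dB

6.1 dB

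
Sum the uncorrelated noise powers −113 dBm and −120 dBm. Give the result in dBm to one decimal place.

Convert to linear, add, convert back:
P₁ = 5.01×10⁻¹⁵ W, P₂ = 1.00×10⁻¹⁵ W
P_tot = 6.01×10⁻¹⁵ W → 10 log₁₀(P_tot / 10⁻³) = −112.2 dBm

−112.2 dBm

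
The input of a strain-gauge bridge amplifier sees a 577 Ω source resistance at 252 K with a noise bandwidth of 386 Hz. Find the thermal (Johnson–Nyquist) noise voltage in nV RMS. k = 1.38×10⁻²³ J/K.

55.7 nV

V_n = √(4kTRB)
4kTRB = 4 × 1.38×10⁻²³ × 252 × 5.77×10² × 3.86×10² = 3.10×10⁻¹⁵ V²
V_n = √(3.10×10⁻¹⁵) = 5.57×10⁻⁸ V = 55.7 nV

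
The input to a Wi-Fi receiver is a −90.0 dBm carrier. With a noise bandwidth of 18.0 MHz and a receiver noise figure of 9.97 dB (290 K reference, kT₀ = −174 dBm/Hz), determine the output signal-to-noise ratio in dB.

1.5 dB

Noise floor: N = −174 + 10 log₁₀(B) + NF
10 log₁₀(1.80×10⁷) = 72.55 dB
N = −174 + 72.55 + 9.97 = −91.48 dBm
SNR = P_sig − N = −90.0 − (−91.48) = 1.48 dB → 1.5 dB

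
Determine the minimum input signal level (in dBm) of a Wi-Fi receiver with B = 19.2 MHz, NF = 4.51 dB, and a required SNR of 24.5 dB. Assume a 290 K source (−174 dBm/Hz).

Sensitivity = −174 + 10 log₁₀(B) + NF + SNR_min
= −174 + 72.83 + 4.51 + 24.5
= −72.16 dBm → −72.2 dBm

−72.2 dBm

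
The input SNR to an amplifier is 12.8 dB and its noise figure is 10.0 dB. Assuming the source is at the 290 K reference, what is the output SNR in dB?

By definition F = SNR_in/SNR_out, so in dB: SNR_out = SNR_in − NF
SNR_out = 12.8 − 10.0 = 2.8 dB

2.8 dB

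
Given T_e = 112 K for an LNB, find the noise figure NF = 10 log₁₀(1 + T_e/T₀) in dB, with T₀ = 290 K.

1.42 dB

F = 1 + T_e/T₀ = 1 + 112/290 = 1.38621
NF = 10 log₁₀(1.38621) = 1.42 dB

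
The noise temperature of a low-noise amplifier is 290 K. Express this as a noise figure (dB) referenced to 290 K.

F = 1 + T_e/T₀ = 1 + 290/290 = 2
NF = 10 log₁₀(2) = 3.01 dB

3.01 dB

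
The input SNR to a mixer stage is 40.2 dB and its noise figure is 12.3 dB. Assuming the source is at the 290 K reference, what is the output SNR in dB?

27.9 dB

By definition F = SNR_in/SNR_out, so in dB: SNR_out = SNR_in − NF
SNR_out = 40.2 − 12.3 = 27.9 dB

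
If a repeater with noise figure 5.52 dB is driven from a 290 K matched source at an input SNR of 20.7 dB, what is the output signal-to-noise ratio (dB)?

By definition F = SNR_in/SNR_out, so in dB: SNR_out = SNR_in − NF
SNR_out = 20.7 − 5.52 = 15.18 dB

15.18 dB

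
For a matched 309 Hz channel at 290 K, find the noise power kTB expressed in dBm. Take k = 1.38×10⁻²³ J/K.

P_n = kTB = 1.38×10⁻²³ × 290 × 3.09×10² = 1.24×10⁻¹⁸ W
In dBm: 10 log₁₀(1.24×10⁻¹⁸ / 10⁻³) = −149.1 dBm

−149.1 dBm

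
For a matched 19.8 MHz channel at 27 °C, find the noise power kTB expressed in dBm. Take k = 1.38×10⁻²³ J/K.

T = 27 °C + 273.15 = 300.15 K
P_n = kTB = 1.38×10⁻²³ × 300.15 × 1.98×10⁷ = 8.20×10⁻¹⁴ W
In dBm: 10 log₁₀(8.20×10⁻¹⁴ / 10⁻³) = −100.9 dBm

−100.9 dBm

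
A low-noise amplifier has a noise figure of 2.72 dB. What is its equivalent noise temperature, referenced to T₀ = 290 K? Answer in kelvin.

F = 10^(2.72/10) = 1.87068
T_e = (F − 1)·T₀ = (1.87068 − 1) × 290 = 252 K

252 K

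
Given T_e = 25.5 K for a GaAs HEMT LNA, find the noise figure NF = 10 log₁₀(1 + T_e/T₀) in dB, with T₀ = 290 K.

0.366 dB

F = 1 + T_e/T₀ = 1 + 25.5/290 = 1.08793
NF = 10 log₁₀(1.08793) = 0.366 dB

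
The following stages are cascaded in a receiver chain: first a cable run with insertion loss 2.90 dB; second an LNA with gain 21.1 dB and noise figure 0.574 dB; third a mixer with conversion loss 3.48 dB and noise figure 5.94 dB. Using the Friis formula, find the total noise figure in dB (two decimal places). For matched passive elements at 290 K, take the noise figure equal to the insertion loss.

Convert to linear (a loss of L dB is a gain of −L dB): F_i = 10^(NF_i/10), G_i = 10^(G_i,dB/10)
  Stage 1: F_1 = 10^(2.90/10) = 1.950, G_1 = 10^(−2.90/10) = 0.5129
  Stage 2: F_2 = 10^(0.574/10) = 1.141, G_2 = 10^(21.1/10) = 128.8
  Stage 3: F_3 = 10^(5.94/10) = 3.926, G_3 = 10^(−3.48/10) = 0.4487
Friis cascade:
  F = 1.950 + (1.141 − 1)/0.5129 + (3.926 − 1)/66.07 = 2.270
NF = 10 log₁₀(2.270) = 3.56 dB

3.56 dB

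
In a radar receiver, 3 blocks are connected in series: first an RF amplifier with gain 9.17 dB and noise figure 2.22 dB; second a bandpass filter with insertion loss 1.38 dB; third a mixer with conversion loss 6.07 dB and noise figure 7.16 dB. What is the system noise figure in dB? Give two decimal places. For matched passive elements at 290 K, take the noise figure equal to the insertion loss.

3.82 dB

Convert to linear (a loss of L dB is a gain of −L dB): F_i = 10^(NF_i/10), G_i = 10^(G_i,dB/10)
  Stage 1: F_1 = 10^(2.22/10) = 1.667, G_1 = 10^(9.17/10) = 8.260
  Stage 2: F_2 = 10^(1.38/10) = 1.374, G_2 = 10^(−1.38/10) = 0.7278
  Stage 3: F_3 = 10^(7.16/10) = 5.200, G_3 = 10^(−6.07/10) = 0.2472
Friis cascade:
  F = 1.667 + (1.374 − 1)/8.260 + (5.200 − 1)/6.012 = 2.411
NF = 10 log₁₀(2.411) = 3.82 dB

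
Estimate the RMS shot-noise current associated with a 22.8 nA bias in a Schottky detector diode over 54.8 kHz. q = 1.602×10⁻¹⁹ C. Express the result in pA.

I_n = √(2qI·B)
2qI·B = 2 × 1.602×10⁻¹⁹ × 2.28×10⁻⁸ × 5.48×10⁴ = 4.00×10⁻²² A²
I_n = √(4.00×10⁻²²) = 2.00×10⁻¹¹ A = 20.0 pA

20.0 pA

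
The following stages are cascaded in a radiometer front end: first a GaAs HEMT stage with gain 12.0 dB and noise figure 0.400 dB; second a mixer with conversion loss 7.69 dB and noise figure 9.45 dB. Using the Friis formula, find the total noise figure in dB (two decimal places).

Convert to linear (a loss of L dB is a gain of −L dB): F_i = 10^(NF_i/10), G_i = 10^(G_i,dB/10)
  Stage 1: F_1 = 10^(0.400/10) = 1.096, G_1 = 10^(12.0/10) = 15.85
  Stage 2: F_2 = 10^(9.45/10) = 8.810, G_2 = 10^(−7.69/10) = 0.1702
Friis cascade:
  F = 1.096 + (8.810 − 1)/15.85 = 1.589
NF = 10 log₁₀(1.589) = 2.01 dB

2.01 dB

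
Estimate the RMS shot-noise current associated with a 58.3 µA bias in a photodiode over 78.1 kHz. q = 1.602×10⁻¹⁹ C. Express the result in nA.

I_n = √(2qI·B)
2qI·B = 2 × 1.602×10⁻¹⁹ × 5.83×10⁻⁵ × 7.81×10⁴ = 1.46×10⁻¹⁸ A²
I_n = √(1.46×10⁻¹⁸) = 1.21×10⁻⁹ A = 1.21 nA

1.21 nA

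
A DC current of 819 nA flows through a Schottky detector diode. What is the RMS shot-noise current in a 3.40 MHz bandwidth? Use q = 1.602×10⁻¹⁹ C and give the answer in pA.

I_n = √(2qI·B)
2qI·B = 2 × 1.602×10⁻¹⁹ × 8.19×10⁻⁷ × 3.40×10⁶ = 8.92×10⁻¹⁹ A²
I_n = √(8.92×10⁻¹⁹) = 9.45×10⁻¹⁰ A = 945 pA

945 pA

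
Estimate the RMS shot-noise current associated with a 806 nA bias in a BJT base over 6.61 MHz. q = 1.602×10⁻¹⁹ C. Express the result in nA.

1.31 nA

I_n = √(2qI·B)
2qI·B = 2 × 1.602×10⁻¹⁹ × 8.06×10⁻⁷ × 6.61×10⁶ = 1.71×10⁻¹⁸ A²
I_n = √(1.71×10⁻¹⁸) = 1.31×10⁻⁹ A = 1.31 nA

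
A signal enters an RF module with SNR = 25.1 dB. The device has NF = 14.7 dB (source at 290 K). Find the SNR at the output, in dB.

10.4 dB

By definition F = SNR_in/SNR_out, so in dB: SNR_out = SNR_in − NF
SNR_out = 25.1 − 14.7 = 10.4 dB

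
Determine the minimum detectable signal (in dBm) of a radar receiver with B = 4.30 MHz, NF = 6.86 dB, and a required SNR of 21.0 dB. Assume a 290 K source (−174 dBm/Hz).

−79.8 dBm

Sensitivity = −174 + 10 log₁₀(B) + NF + SNR_min
= −174 + 66.33 + 6.86 + 21.0
= −79.81 dBm → −79.8 dBm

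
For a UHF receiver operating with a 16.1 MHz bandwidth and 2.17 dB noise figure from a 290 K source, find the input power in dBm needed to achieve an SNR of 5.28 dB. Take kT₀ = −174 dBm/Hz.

−94.5 dBm

Sensitivity = −174 + 10 log₁₀(B) + NF + SNR_min
= −174 + 72.07 + 2.17 + 5.28
= −94.48 dBm → −94.5 dBm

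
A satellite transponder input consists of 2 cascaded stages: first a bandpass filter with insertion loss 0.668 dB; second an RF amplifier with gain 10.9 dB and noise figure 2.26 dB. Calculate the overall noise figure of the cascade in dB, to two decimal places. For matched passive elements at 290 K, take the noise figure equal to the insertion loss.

Convert to linear (a loss of L dB is a gain of −L dB): F_i = 10^(NF_i/10), G_i = 10^(G_i,dB/10)
  Stage 1: F_1 = 10^(0.668/10) = 1.166, G_1 = 10^(−0.668/10) = 0.8574
  Stage 2: F_2 = 10^(2.26/10) = 1.683, G_2 = 10^(10.9/10) = 12.30
Friis cascade:
  F = 1.166 + (1.683 − 1)/0.8574 = 1.962
NF = 10 log₁₀(1.962) = 2.93 dB

2.93 dB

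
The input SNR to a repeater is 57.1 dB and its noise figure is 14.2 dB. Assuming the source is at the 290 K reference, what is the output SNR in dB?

By definition F = SNR_in/SNR_out, so in dB: SNR_out = SNR_in − NF
SNR_out = 57.1 − 14.2 = 42.9 dB

42.9 dB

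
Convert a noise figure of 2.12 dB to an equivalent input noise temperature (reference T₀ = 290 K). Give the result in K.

F = 10^(2.12/10) = 1.6293
T_e = (F − 1)·T₀ = (1.6293 − 1) × 290 = 182 K

182 K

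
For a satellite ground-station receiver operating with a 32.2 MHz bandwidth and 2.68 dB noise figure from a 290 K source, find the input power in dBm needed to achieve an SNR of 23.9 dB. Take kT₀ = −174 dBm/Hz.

Sensitivity = −174 + 10 log₁₀(B) + NF + SNR_min
= −174 + 75.08 + 2.68 + 23.9
= −72.34 dBm → −72.3 dBm

−72.3 dBm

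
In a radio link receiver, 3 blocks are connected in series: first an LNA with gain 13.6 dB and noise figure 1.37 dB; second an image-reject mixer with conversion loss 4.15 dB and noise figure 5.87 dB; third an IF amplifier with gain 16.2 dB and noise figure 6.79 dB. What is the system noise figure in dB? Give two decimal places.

Convert to linear (a loss of L dB is a gain of −L dB): F_i = 10^(NF_i/10), G_i = 10^(G_i,dB/10)
  Stage 1: F_1 = 10^(1.37/10) = 1.371, G_1 = 10^(13.6/10) = 22.91
  Stage 2: F_2 = 10^(5.87/10) = 3.864, G_2 = 10^(−4.15/10) = 0.3846
  Stage 3: F_3 = 10^(6.79/10) = 4.775, G_3 = 10^(16.2/10) = 41.69
Friis cascade:
  F = 1.371 + (3.864 − 1)/22.91 + (4.775 − 1)/8.810 = 1.924
NF = 10 log₁₀(1.924) = 2.84 dB

2.84 dB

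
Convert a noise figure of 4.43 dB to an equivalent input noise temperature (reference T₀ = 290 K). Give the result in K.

514 K

F = 10^(4.43/10) = 2.77332
T_e = (F − 1)·T₀ = (2.77332 − 1) × 290 = 514 K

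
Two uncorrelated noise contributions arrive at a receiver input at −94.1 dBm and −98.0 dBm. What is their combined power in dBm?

Convert to linear, add, convert back:
P₁ = 3.89×10⁻¹³ W, P₂ = 1.58×10⁻¹³ W
P_tot = 5.48×10⁻¹³ W → 10 log₁₀(P_tot / 10⁻³) = −92.6 dBm

−92.6 dBm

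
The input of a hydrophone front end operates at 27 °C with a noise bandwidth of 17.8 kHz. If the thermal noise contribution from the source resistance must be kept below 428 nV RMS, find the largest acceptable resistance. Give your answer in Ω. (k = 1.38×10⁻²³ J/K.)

621 Ω

T = 27 °C + 273.15 = 300.15 K
Johnson–Nyquist: V_n = √(4kTRB) ⇒ R = V_n² / (4kTB)
4kTB = 4 × 1.38×10⁻²³ × 300.15 × 1.78×10⁴ = 2.95×10⁻¹⁶
R = (4.28×10⁻⁷)² / 2.95×10⁻¹⁶ = 6.21×10² Ω = 621 Ω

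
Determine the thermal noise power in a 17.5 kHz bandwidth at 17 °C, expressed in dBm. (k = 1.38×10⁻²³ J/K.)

T = 17 °C + 273.15 = 290.15 K
P_n = kTB = 1.38×10⁻²³ × 290.15 × 1.75×10⁴ = 7.01×10⁻¹⁷ W
In dBm: 10 log₁₀(7.01×10⁻¹⁷ / 10⁻³) = −131.5 dBm

−131.5 dBm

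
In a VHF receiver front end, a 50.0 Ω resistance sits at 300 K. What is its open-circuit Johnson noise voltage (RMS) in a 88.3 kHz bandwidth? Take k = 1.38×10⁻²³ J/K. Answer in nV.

V_n = √(4kTRB)
4kTRB = 4 × 1.38×10⁻²³ × 300 × 5.00×10¹ × 8.83×10⁴ = 7.31×10⁻¹⁴ V²
V_n = √(7.31×10⁻¹⁴) = 2.70×10⁻⁷ V = 270 nV

270 nV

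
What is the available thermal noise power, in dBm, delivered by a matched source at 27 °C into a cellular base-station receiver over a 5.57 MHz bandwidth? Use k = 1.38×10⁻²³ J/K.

T = 27 °C + 273.15 = 300.15 K
P_n = kTB = 1.38×10⁻²³ × 300.15 × 5.57×10⁶ = 2.31×10⁻¹⁴ W
In dBm: 10 log₁₀(2.31×10⁻¹⁴ / 10⁻³) = −106.4 dBm

−106.4 dBm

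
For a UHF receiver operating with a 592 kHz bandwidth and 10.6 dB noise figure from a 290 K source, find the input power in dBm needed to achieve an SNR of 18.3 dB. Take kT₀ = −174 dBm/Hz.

−87.4 dBm

Sensitivity = −174 + 10 log₁₀(B) + NF + SNR_min
= −174 + 57.72 + 10.6 + 18.3
= −87.38 dBm → −87.4 dBm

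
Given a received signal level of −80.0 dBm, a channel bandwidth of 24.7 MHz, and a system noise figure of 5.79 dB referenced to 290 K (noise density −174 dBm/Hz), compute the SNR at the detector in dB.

14.3 dB

Noise floor: N = −174 + 10 log₁₀(B) + NF
10 log₁₀(2.47×10⁷) = 73.93 dB
N = −174 + 73.93 + 5.79 = −94.28 dBm
SNR = P_sig − N = −80.0 − (−94.28) = 14.28 dB → 14.3 dB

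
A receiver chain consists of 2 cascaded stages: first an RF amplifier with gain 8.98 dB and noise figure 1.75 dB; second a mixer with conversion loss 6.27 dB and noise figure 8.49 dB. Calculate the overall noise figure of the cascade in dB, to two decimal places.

3.55 dB

Convert to linear (a loss of L dB is a gain of −L dB): F_i = 10^(NF_i/10), G_i = 10^(G_i,dB/10)
  Stage 1: F_1 = 10^(1.75/10) = 1.496, G_1 = 10^(8.98/10) = 7.907
  Stage 2: F_2 = 10^(8.49/10) = 7.063, G_2 = 10^(−6.27/10) = 0.2360
Friis cascade:
  F = 1.496 + (7.063 − 1)/7.907 = 2.263
NF = 10 log₁₀(2.263) = 3.55 dB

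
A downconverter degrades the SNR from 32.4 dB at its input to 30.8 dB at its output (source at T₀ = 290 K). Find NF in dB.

NF (dB) = SNR_in(dB) − SNR_out(dB) when the source is at T₀
NF = 32.4 − 30.8 = 1.6 dB

1.6 dB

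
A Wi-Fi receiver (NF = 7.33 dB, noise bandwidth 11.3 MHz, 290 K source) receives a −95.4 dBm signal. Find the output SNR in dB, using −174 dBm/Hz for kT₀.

0.7 dB

Noise floor: N = −174 + 10 log₁₀(B) + NF
10 log₁₀(1.13×10⁷) = 70.53 dB
N = −174 + 70.53 + 7.33 = −96.14 dBm
SNR = P_sig − N = −95.4 − (−96.14) = 0.74 dB → 0.7 dB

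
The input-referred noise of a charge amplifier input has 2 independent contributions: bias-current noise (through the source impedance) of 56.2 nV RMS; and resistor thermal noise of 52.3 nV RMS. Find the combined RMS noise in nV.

76.8 nV

Uncorrelated sources add in power (mean-square): V_tot = √(ΣV_i²)
V_tot = √[(5.62×10⁻⁸)² + (5.23×10⁻⁸)²] = 7.68×10⁻⁸ V = 76.8 nV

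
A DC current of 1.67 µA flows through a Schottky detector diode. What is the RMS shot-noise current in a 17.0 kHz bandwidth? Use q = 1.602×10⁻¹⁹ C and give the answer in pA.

I_n = √(2qI·B)
2qI·B = 2 × 1.602×10⁻¹⁹ × 1.67×10⁻⁶ × 1.70×10⁴ = 9.10×10⁻²¹ A²
I_n = √(9.10×10⁻²¹) = 9.54×10⁻¹¹ A = 95.4 pA

95.4 pA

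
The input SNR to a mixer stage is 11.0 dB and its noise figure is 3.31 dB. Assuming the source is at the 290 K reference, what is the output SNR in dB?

By definition F = SNR_in/SNR_out, so in dB: SNR_out = SNR_in − NF
SNR_out = 11.0 − 3.31 = 7.69 dB

7.69 dB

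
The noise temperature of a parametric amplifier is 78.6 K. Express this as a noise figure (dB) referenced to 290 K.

1.04 dB

F = 1 + T_e/T₀ = 1 + 78.6/290 = 1.27103
NF = 10 log₁₀(1.27103) = 1.04 dB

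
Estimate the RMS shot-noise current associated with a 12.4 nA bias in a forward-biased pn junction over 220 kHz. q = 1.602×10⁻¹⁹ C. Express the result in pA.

29.6 pA

I_n = √(2qI·B)
2qI·B = 2 × 1.602×10⁻¹⁹ × 1.24×10⁻⁸ × 2.20×10⁵ = 8.74×10⁻²² A²
I_n = √(8.74×10⁻²²) = 2.96×10⁻¹¹ A = 29.6 pA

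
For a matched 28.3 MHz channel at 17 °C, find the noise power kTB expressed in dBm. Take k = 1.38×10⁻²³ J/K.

−99.5 dBm

T = 17 °C + 273.15 = 290.15 K
P_n = kTB = 1.38×10⁻²³ × 290.15 × 2.83×10⁷ = 1.13×10⁻¹³ W
In dBm: 10 log₁₀(1.13×10⁻¹³ / 10⁻³) = −99.5 dBm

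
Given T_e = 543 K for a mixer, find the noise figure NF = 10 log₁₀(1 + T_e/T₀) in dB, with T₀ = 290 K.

4.58 dB

F = 1 + T_e/T₀ = 1 + 543/290 = 2.87241
NF = 10 log₁₀(2.87241) = 4.58 dB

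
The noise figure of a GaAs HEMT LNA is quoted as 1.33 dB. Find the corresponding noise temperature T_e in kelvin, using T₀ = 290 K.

F = 10^(1.33/10) = 1.35831
T_e = (F − 1)·T₀ = (1.35831 − 1) × 290 = 104 K

104 K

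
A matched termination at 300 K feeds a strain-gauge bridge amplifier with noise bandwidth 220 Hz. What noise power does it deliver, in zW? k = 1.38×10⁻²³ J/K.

911 zW

P_n = kTB = 1.38×10⁻²³ × 300 × 2.20×10² = 9.11×10⁻¹⁹ W = 911 zW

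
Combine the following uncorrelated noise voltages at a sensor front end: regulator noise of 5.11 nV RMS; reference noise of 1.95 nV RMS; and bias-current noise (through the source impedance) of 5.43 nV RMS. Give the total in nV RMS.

Uncorrelated sources add in power (mean-square): V_tot = √(ΣV_i²)
V_tot = √[(5.11×10⁻⁹)² + (1.95×10⁻⁹)² + (5.43×10⁻⁹)²] = 7.71×10⁻⁹ V = 7.71 nV

7.71 nV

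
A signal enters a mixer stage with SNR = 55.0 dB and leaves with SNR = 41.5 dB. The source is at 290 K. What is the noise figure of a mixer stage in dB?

13.5 dB

NF (dB) = SNR_in(dB) − SNR_out(dB) when the source is at T₀
NF = 55.0 − 41.5 = 13.5 dB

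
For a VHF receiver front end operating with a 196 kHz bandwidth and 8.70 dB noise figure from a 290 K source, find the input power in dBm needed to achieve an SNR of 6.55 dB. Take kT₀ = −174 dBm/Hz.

Sensitivity = −174 + 10 log₁₀(B) + NF + SNR_min
= −174 + 52.92 + 8.70 + 6.55
= −105.83 dBm → −105.8 dBm

−105.8 dBm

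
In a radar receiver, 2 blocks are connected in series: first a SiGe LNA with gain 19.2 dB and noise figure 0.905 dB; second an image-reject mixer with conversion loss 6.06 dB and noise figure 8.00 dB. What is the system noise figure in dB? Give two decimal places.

Convert to linear (a loss of L dB is a gain of −L dB): F_i = 10^(NF_i/10), G_i = 10^(G_i,dB/10)
  Stage 1: F_1 = 10^(0.905/10) = 1.232, G_1 = 10^(19.2/10) = 83.18
  Stage 2: F_2 = 10^(8.00/10) = 6.310, G_2 = 10^(−6.06/10) = 0.2477
Friis cascade:
  F = 1.232 + (6.310 − 1)/83.18 = 1.296
NF = 10 log₁₀(1.296) = 1.12 dB

1.12 dB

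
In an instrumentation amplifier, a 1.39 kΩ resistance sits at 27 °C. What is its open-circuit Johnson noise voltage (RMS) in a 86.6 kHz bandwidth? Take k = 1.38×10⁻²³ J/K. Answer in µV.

T = 27 °C + 273.15 = 300.15 K
V_n = √(4kTRB)
4kTRB = 4 × 1.38×10⁻²³ × 300.15 × 1.39×10³ × 8.66×10⁴ = 1.99×10⁻¹² V²
V_n = √(1.99×10⁻¹²) = 1.41×10⁻⁶ V = 1.41 µV

1.41 µV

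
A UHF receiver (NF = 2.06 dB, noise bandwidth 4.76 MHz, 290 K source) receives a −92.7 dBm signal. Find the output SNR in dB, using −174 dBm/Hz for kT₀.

12.5 dB

Noise floor: N = −174 + 10 log₁₀(B) + NF
10 log₁₀(4.76×10⁶) = 66.78 dB
N = −174 + 66.78 + 2.06 = −105.16 dBm
SNR = P_sig − N = −92.7 − (−105.16) = 12.46 dB → 12.5 dB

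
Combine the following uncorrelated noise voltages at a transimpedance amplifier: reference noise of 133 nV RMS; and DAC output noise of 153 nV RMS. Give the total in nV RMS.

203 nV

Uncorrelated sources add in power (mean-square): V_tot = √(ΣV_i²)
V_tot = √[(1.33×10⁻⁷)² + (1.53×10⁻⁷)²] = 2.03×10⁻⁷ V = 203 nV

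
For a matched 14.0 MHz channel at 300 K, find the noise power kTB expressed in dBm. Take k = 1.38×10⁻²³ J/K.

P_n = kTB = 1.38×10⁻²³ × 300 × 1.40×10⁷ = 5.80×10⁻¹⁴ W
In dBm: 10 log₁₀(5.80×10⁻¹⁴ / 10⁻³) = −102.4 dBm

−102.4 dBm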